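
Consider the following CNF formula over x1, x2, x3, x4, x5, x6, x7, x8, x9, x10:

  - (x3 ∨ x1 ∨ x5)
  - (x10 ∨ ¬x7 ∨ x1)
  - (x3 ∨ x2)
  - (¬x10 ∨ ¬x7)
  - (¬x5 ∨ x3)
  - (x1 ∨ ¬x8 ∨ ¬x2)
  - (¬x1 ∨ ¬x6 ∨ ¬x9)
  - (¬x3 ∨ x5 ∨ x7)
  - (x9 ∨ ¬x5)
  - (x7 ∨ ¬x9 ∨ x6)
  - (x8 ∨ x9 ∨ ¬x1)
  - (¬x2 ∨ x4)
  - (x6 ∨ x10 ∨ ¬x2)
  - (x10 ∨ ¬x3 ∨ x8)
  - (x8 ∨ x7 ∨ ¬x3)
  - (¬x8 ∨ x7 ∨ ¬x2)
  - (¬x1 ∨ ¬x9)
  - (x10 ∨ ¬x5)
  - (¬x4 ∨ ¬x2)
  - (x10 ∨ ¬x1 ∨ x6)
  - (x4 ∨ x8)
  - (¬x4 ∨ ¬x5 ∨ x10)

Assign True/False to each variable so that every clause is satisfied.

x1 = 0, x2 = 0, x3 = 1, x4 = 0, x5 = 1, x6 = 1, x7 = 0, x8 = 1, x9 = 1, x10 = 1

Branch on x1: take x1 = False.
For the remaining variables, x2 = False, x3 = True, x4 = False, x5 = True, x6 = True, x7 = False, x8 = True, x9 = True, x10 = True works.
Every clause has at least one true literal under this assignment.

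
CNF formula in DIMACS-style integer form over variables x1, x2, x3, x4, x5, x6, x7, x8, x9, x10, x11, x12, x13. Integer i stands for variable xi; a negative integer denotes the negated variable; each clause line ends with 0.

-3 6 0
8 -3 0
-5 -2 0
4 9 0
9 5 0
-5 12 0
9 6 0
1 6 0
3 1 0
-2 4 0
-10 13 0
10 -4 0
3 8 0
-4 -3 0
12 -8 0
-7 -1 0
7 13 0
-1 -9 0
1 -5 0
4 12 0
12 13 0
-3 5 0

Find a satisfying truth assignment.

x1=T, x2=F, x3=F, x4=T, x5=T, x6=T, x7=F, x8=T, x9=F, x10=T, x11=F, x12=T, x13=T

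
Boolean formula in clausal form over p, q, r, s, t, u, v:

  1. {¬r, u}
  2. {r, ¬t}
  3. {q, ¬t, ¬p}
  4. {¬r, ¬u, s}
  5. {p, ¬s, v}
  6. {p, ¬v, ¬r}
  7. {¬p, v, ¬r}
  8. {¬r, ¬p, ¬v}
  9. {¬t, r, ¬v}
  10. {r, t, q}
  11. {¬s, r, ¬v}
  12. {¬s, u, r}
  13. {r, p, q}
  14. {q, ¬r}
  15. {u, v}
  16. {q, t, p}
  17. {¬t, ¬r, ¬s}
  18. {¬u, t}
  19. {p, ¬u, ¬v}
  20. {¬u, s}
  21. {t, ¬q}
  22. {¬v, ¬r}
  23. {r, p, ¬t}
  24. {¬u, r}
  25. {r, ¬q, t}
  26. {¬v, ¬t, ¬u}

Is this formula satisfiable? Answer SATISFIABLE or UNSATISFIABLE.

r = True:
  propagation gives u=True, s=True, q=True, t=False; an empty clause results — contradiction.
r = False:
  propagation gives t=False, q=True; an empty clause results — contradiction.
Every branch closes, so no satisfying assignment exists.

UNSATISFIABLE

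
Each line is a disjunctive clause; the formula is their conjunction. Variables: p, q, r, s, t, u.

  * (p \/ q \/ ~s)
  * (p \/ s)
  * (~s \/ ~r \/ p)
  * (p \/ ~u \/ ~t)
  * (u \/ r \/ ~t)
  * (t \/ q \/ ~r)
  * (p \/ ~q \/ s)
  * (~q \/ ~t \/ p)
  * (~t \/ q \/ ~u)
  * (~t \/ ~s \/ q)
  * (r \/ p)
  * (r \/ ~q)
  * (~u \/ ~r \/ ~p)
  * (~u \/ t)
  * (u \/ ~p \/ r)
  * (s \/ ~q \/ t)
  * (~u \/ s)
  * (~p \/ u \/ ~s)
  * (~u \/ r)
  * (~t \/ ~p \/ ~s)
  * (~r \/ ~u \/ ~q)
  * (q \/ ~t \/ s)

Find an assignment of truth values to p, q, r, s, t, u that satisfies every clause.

p=True, q=True, r=True, s=False, t=True, u=False

Try p = True.
Try q = True.
  then r is forced to True.
  then u is forced to False.
  then s is forced to False.
  then t is forced to True.
Every clause has at least one true literal under this assignment.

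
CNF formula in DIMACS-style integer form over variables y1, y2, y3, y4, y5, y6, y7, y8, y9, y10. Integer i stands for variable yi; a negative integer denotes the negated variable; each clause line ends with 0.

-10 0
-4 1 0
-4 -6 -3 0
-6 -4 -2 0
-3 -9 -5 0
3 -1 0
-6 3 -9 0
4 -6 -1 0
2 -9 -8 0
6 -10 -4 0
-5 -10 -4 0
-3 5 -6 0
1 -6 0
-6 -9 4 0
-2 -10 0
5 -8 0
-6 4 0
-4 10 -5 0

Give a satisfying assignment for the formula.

y1=F, y2=T, y3=T, y4=F, y5=T, y6=F, y7=F, y8=T, y9=F, y10=F

The clause (¬y10) is unit: y10 must be False.
y6 occurs only negated in the remaining clauses — set y6 = False.
Pure literal: y9 appears only negated; assign y9 = False.
Branch on y1: take y1 = False.
  then y4 is forced to False.
Try y5 = True.
y2, y3, y7, y8 are now unconstrained; take y2 = True, y3 = True, y7 = False, y8 = True.
Every clause has at least one true literal under this assignment.
Check each clause:
  1. (¬y10) — ¬y10 is true.
  2. (y1 ∨ ¬y4) — ¬y4 is true.
  3. (¬y6 ∨ ¬y4 ∨ ¬y3) — ¬y6 is true.
  4. (¬y4 ∨ ¬y6 ∨ ¬y2) — ¬y6 is true.
  5. (¬y5 ∨ ¬y3 ∨ ¬y9) — ¬y9 is true.
  6. (y3 ∨ ¬y1) — y3 is true.
  7. (y3 ∨ ¬y6 ∨ ¬y9) — ¬y6 is true.
  8. (y4 ∨ ¬y6 ∨ ¬y1) — ¬y6 is true.
  9. (¬y8 ∨ ¬y9 ∨ y2) — y2 is true.
  10. (¬y10 ∨ ¬y4 ∨ y6) — ¬y4 is true.
  11. (¬y10 ∨ ¬y5 ∨ ¬y4) — ¬y4 is true.
  12. (y5 ∨ ¬y6 ∨ ¬y3) — ¬y6 is true.
  13. (¬y6 ∨ y1) — ¬y6 is true.
  14. (¬y9 ∨ y4 ∨ ¬y6) — ¬y6 is true.
  15. (¬y10 ∨ ¬y2) — ¬y10 is true.
  16. (y5 ∨ ¬y8) — y5 is true.
  17. (y4 ∨ ¬y6) — ¬y6 is true.
  18. (¬y5 ∨ ¬y4 ∨ y10) — ¬y4 is true.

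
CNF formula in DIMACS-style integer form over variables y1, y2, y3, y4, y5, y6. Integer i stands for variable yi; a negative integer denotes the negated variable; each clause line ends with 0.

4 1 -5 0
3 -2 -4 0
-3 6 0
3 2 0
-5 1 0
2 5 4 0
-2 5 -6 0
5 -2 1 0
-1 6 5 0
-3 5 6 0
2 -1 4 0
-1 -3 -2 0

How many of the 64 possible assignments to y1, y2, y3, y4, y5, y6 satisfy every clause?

The models are:
  y1=0 y2=0 y3=1 y4=1 y5=0 y6=1
  y1=1 y2=0 y3=1 y4=1 y5=0 y6=1
  y1=1 y2=0 y3=1 y4=1 y5=1 y6=1
  y1=1 y2=1 y3=0 y4=0 y5=1 y6=0
  y1=1 y2=1 y3=0 y4=0 y5=1 y6=1
That's 5 in total.

5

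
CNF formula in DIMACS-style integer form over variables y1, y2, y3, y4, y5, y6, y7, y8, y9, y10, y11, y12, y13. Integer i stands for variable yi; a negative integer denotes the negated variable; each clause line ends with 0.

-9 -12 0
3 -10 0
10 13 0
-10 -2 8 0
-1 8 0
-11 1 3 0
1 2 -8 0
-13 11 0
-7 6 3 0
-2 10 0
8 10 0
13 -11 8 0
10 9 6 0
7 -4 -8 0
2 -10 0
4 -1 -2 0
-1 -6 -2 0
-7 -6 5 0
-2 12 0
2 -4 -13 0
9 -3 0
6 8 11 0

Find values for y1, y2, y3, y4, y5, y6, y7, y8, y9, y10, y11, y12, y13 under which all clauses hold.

y1 = T, y2 = F, y3 = F, y4 = F, y5 = T, y6 = T, y7 = T, y8 = T, y9 = F, y10 = F, y11 = T, y12 = T, y13 = T

Pure literal: y5 appears only positively; assign y5 = True.
Set y1 = True and propagate.
  then y8 is forced to True.
The remaining clauses are satisfied by y2 = False, y3 = False, y4 = False, y6 = True, y7 = True, y9 = False, y10 = False, y11 = True, y12 = True, y13 = True.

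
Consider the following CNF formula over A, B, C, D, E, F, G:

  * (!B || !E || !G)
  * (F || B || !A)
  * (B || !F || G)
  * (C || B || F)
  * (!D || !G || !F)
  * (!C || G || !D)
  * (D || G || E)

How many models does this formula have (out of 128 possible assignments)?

41

Case analysis on G and B:
  G=1, B=1: A, C free; 3 ways for (D,E,F) × 2^2 = 12.
  G=1, B=0: E free; 6 ways for (A,C,D,F) × 2^1 = 12.
  G=0, B=1: A, F free; 4 ways for (C,D,E) × 2^2 = 16.
  G=0, B=0: remaining (A,C,D,E,F) ∈ {(0,1,0,1,0)} — 1.
Total: 12 + 12 + 16 + 1 = 41.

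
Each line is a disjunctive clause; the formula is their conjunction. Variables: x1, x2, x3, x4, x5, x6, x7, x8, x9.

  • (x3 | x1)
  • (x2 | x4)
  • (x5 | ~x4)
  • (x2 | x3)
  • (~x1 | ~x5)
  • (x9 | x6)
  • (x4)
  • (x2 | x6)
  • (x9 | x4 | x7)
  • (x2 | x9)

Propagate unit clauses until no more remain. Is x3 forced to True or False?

(x4) stands alone — x4 = True.
From (x5 | ~x4) and x4 = True: x5 = True.
From (~x5 | ~x1) and x5 = True: x1 = False.
In (x1 | x3), x1 is now false; x3 must hold, so x3 = True.

True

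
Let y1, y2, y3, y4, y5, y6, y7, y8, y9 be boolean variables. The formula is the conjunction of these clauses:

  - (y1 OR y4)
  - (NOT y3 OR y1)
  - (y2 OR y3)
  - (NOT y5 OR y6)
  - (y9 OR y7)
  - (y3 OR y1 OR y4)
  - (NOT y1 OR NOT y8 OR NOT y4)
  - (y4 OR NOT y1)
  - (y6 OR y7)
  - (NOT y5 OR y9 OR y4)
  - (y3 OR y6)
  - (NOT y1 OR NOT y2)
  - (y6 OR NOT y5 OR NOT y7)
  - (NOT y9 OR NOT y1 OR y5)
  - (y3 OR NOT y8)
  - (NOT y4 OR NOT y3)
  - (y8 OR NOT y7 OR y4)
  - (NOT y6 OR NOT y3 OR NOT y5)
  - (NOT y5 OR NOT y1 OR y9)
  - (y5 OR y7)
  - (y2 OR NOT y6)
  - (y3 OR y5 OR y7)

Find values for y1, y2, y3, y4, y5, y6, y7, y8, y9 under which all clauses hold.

y1=False, y2=True, y3=False, y4=True, y5=True, y6=True, y7=True, y8=False, y9=True

Branch on y1: take y1 = False.
  then y4 is forced to True.
  then y3 is forced to False.
  then y2 is forced to True.
  then y6 is forced to True.
  then y8 is forced to False.
Try y5 = True.
For the remaining variables, y7 = True, y9 = True works.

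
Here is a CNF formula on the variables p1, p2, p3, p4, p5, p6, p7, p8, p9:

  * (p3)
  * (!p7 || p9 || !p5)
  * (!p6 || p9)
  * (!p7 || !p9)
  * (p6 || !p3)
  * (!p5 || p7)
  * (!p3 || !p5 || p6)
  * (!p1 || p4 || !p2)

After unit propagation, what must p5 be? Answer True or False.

False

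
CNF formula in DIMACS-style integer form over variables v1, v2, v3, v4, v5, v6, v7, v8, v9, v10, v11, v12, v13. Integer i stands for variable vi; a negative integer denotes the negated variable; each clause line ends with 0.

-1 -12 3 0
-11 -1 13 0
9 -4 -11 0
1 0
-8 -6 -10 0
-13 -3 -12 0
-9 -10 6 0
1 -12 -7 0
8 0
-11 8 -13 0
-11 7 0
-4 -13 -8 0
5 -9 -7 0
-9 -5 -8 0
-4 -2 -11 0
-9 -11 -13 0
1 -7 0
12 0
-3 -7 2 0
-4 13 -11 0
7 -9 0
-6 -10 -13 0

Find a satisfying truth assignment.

v1=True  v2=False  v3=True  v4=False  v5=True  v6=False  v7=False  v8=True  v9=False  v10=True  v11=False  v12=True  v13=False

The clause (v1) is unit: v1 must be True.
The clause (v8) is unit: v8 must be True.
(v12) is a unit clause, so v12 = True.
(v3) is a unit clause, so v3 = True.
Unit propagation: (¬v13) forces v13 = False.
The clause (¬v11) is unit: v11 must be False.
Pure literal: v9 appears only negated; assign v9 = False.
Branch on v2: take v2 = False.
  then v7 is forced to False.
Set v6 = False and propagate.
v4, v5, v10 are now unconstrained; take v4 = False, v5 = True, v10 = True.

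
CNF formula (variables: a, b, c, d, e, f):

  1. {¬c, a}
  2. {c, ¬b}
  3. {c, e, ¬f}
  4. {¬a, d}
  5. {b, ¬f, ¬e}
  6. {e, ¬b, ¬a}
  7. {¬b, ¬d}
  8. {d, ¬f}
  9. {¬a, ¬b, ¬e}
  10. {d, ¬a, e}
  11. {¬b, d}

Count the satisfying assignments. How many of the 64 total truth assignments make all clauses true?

Split on b, then a.
  b=1, a=1: a clause becomes empty — 0.
  b=1, a=0: a clause becomes empty — 0.
  b=0, a=1: 5 of the 16 assignments to (c,d,e,f) work.
  b=0, a=0: remaining (c,d,e,f) ∈ {(0,0,0,0); (0,0,1,0); (0,1,0,0); (0,1,1,0)} — 4.
Total: 0 + 0 + 5 + 4 = 9.

9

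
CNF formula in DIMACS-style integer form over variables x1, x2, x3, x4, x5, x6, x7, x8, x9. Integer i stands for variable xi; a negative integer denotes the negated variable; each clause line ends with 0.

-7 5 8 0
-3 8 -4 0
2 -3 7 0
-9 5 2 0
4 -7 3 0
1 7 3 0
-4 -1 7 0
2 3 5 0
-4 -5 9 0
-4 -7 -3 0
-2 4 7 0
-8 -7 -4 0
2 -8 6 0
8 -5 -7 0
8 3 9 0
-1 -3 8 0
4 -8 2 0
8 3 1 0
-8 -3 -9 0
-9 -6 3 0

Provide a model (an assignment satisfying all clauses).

x1=F, x2=T, x3=T, x4=F, x5=T, x6=T, x7=T, x8=T, x9=F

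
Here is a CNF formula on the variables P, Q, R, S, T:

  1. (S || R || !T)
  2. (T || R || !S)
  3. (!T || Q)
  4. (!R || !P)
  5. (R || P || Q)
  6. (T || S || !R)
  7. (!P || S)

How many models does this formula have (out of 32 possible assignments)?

7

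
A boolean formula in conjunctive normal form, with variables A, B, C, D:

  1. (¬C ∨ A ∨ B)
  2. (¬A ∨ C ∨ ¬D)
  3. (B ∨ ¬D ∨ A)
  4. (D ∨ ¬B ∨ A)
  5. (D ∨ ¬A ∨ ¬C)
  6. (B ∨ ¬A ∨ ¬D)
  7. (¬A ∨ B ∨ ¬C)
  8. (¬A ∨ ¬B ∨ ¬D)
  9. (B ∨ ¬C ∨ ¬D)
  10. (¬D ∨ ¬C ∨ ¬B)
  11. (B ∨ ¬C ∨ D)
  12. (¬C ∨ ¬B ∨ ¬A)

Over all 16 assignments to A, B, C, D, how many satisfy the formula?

4

The models are:
  A=F B=F C=F D=F
  A=F B=T C=F D=T
  A=T B=F C=F D=F
  A=T B=T C=F D=F
That's 4 in total.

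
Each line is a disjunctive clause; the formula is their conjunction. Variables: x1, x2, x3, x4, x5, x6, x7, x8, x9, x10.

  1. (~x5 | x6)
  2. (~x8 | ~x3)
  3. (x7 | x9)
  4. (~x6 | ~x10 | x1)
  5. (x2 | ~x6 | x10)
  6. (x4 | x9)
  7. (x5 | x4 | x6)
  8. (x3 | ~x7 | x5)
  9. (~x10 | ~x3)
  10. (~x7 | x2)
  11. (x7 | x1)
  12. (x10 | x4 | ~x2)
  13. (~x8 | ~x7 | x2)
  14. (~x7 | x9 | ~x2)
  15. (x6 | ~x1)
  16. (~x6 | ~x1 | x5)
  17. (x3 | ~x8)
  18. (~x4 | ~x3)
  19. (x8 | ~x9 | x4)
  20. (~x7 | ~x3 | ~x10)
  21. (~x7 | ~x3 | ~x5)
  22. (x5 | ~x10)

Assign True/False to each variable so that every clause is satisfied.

x1=1, x2=1, x3=0, x4=1, x5=1, x6=1, x7=1, x8=0, x9=1, x10=1

Branch on x1: take x1 = True.
  then x6 is forced to True.
  then x5 is forced to True.
For the remaining variables, x2 = True, x3 = False, x4 = True, x7 = True, x8 = False, x9 = True, x10 = True works.
Every clause has at least one true literal under this assignment.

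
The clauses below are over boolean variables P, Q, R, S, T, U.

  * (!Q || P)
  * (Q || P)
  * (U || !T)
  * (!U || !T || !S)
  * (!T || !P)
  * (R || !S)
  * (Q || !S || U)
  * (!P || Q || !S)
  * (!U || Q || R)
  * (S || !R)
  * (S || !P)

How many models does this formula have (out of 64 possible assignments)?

2

Satisfying assignments:
  P=1 Q=1 R=1 S=1 T=0 U=0
  P=1 Q=1 R=1 S=1 T=0 U=1
That's 2 in total.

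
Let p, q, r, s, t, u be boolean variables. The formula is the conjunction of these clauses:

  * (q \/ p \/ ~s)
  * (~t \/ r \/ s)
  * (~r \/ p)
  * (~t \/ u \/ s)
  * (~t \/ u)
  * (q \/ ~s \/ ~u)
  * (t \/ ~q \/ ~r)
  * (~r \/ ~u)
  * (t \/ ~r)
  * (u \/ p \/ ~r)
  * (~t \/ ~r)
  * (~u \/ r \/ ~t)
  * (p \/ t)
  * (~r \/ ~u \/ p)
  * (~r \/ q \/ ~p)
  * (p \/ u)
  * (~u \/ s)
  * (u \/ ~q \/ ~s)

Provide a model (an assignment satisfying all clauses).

p=T  q=F  r=F  s=F  t=F  u=F

Try p = True.
Branch on q: take q = False.
  then r is forced to False.
Try s = False.
  then t is forced to False.
  then u is forced to False.
Every clause has at least one true literal under this assignment.
Check each clause:
  1. (q \/ ~s \/ p) — p is true.
  2. (r \/ s \/ ~t) — ~t is true.
  3. (~r \/ p) — p is true.
  4. (s \/ u \/ ~t) — ~t is true.
  5. (~t \/ u) — ~t is true.
  6. (q \/ ~s \/ ~u) — ~u is true.
  7. (t \/ ~r \/ ~q) — ~r is true.
  8. (~u \/ ~r) — ~u is true.
  9. (t \/ ~r) — ~r is true.
  10. (~r \/ p \/ u) — p is true.
  11. (~t \/ ~r) — ~t is true.
  12. (~u \/ ~t \/ r) — ~u is true.
  13. (p \/ t) — p is true.
  14. (~u \/ p \/ ~r) — p is true.
  15. (~r \/ q \/ ~p) — ~r is true.
  16. (p \/ u) — p is true.
  17. (~u \/ s) — ~u is true.
  18. (~q \/ u \/ ~s) — ~s is true.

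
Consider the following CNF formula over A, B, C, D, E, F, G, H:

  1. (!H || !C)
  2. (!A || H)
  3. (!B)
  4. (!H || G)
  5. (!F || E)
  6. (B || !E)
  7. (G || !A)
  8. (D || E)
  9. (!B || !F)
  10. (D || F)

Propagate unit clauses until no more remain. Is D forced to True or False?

True

(!B) is a unit clause: B = False.
(B || !E) with B = False leaves only !E, so E = False.
In (!F || E), E is now false; !F must hold, so F = False.
In (D || E), E is now false; D must hold, so D = True.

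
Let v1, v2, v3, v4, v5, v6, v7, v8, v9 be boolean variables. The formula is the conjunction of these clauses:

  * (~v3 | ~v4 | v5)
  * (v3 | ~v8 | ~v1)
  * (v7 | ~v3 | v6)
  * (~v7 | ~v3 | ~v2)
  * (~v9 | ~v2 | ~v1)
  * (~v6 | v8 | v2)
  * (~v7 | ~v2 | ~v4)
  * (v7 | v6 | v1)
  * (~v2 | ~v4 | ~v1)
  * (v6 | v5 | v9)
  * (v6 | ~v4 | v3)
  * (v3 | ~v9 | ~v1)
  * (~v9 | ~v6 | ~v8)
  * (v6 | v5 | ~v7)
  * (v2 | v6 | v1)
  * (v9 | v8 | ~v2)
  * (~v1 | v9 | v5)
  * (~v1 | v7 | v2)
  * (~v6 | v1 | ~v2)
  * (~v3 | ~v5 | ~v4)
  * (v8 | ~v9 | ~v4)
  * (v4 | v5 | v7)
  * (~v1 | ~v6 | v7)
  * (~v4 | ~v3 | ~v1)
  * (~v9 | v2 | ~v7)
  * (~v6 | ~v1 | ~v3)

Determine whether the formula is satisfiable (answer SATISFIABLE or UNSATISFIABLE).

SATISFIABLE

Set v1 = False and propagate.
Set v2 = False and propagate.
  then v6 is forced to True.
  then v8 is forced to True.
  then v9 is forced to False.
For the remaining variables, v3 = False, v4 = True, v5 = True, v7 = True works.
So v1=False, v2=False, v3=False, v4=True, v5=True, v6=True, v7=True, v8=True, v9=False is a satisfying assignment.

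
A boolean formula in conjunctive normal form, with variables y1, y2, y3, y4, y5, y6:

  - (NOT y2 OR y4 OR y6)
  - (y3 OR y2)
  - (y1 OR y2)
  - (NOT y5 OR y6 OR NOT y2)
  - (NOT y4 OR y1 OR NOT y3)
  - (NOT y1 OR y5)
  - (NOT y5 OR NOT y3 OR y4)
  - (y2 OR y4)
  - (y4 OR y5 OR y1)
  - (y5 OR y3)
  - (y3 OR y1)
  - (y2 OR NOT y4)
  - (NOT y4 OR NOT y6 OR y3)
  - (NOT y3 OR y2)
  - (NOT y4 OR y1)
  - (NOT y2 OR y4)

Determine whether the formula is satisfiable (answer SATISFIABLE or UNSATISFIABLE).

Try y1 = True.
  then y5 is forced to True.
Try y2 = True.
  then y6 is forced to True.
  then y4 is forced to True.
  then y3 is forced to True.
So y1=T  y2=T  y3=T  y4=T  y5=T  y6=T is a satisfying assignment.

SATISFIABLE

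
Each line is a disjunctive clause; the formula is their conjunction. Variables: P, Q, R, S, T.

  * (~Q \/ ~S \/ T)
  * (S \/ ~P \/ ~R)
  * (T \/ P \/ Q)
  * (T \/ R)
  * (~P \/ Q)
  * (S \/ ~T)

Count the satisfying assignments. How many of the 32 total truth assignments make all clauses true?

Satisfying assignments:
  P=0 Q=0 R=0 S=1 T=1
  P=0 Q=0 R=1 S=1 T=1
  P=0 Q=1 R=0 S=1 T=1
  P=0 Q=1 R=1 S=0 T=0
  P=0 Q=1 R=1 S=1 T=1
  P=1 Q=1 R=0 S=1 T=1
  P=1 Q=1 R=1 S=1 T=1
That's 7 in total.

7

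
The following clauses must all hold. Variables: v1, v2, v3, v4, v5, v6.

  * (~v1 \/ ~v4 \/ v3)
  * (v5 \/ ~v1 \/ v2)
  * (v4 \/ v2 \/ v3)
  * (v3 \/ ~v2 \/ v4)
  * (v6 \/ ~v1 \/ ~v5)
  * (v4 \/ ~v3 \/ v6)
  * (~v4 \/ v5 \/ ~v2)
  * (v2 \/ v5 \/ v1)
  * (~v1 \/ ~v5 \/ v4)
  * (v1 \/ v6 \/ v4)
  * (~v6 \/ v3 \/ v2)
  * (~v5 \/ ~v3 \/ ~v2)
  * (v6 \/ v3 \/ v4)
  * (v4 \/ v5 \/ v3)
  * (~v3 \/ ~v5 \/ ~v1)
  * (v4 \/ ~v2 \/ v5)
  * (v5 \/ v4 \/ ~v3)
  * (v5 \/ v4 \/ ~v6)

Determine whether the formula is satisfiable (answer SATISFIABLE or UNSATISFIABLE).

SATISFIABLE

Try v1 = False.
Branch on v2: take v2 = True.
Try v3 = False.
  then v4 is forced to True.
  then v5 is forced to True.
v6 is now unconstrained; take v6 = False.
Every clause has at least one true literal under this assignment.
So v1 = F  v2 = T  v3 = F  v4 = T  v5 = T  v6 = F is a satisfying assignment.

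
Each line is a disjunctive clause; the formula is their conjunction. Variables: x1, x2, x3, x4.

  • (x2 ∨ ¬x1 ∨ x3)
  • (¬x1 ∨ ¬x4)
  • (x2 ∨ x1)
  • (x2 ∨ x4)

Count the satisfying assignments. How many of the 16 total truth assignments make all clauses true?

The models are:
  x1=0 x2=1 x3=0 x4=0
  x1=0 x2=1 x3=0 x4=1
  x1=0 x2=1 x3=1 x4=0
  x1=0 x2=1 x3=1 x4=1
  x1=1 x2=1 x3=0 x4=0
  x1=1 x2=1 x3=1 x4=0
Count: 6.

6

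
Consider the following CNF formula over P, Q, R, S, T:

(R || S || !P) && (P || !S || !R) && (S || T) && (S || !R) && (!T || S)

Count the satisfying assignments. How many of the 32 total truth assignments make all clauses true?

Split on S, then R.
  S=1, R=1: remaining (P,Q,T) ∈ {(1,0,0); (1,0,1); (1,1,0); (1,1,1)} — 4.
  S=1, R=0: P, Q, T free → 2^3 = 8.
  S=0, R=1: a clause becomes empty — 0.
  S=0, R=0: a clause becomes empty — 0.
Total: 4 + 8 + 0 + 0 = 12.

12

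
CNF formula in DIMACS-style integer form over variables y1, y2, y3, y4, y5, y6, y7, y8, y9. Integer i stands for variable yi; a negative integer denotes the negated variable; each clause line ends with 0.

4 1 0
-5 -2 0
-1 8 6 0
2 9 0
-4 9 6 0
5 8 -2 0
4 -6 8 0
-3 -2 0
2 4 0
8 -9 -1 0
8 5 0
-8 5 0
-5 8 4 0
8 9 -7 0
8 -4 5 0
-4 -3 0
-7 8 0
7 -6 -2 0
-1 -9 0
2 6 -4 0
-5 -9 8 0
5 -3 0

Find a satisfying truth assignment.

y1=False, y2=False, y3=False, y4=True, y5=True, y6=True, y7=False, y8=True, y9=True

Pure literal: y3 appears only negated; assign y3 = False.
Branch on y1: take y1 = False.
  then y4 is forced to True.
Try y2 = False.
  then y9 is forced to True.
  then y6 is forced to True.
For the remaining variables, y5 = True, y7 = False, y8 = True works.
Check each clause:
  1. (y1 || y4) — y4 is true.
  2. (!y5 || !y2) — !y2 is true.
  3. (y8 || y6 || !y1) — y8 is true.
  4. (y9 || y2) — y9 is true.
  5. (y6 || !y4 || y9) — y9 is true.
  6. (y5 || !y2 || y8) — y8 is true.
  7. (!y6 || y4 || y8) — y8 is true.
  8. (!y3 || !y2) — !y3 is true.
  9. (y2 || y4) — y4 is true.
  10. (y8 || !y1 || !y9) — y8 is true.
  11. (y5 || y8) — y8 is true.
  12. (!y8 || y5) — y5 is true.
  13. (!y5 || y4 || y8) — y8 is true.
  14. (y9 || y8 || !y7) — y8 is true.
  15. (!y4 || y5 || y8) — y8 is true.
  16. (!y4 || !y3) — !y3 is true.
  17. (y8 || !y7) — y8 is true.
  18. (!y2 || !y6 || y7) — !y2 is true.
  19. (!y1 || !y9) — !y1 is true.
  20. (y2 || !y4 || y6) — y6 is true.
  21. (!y5 || !y9 || y8) — y8 is true.
  22. (!y3 || y5) — y5 is true.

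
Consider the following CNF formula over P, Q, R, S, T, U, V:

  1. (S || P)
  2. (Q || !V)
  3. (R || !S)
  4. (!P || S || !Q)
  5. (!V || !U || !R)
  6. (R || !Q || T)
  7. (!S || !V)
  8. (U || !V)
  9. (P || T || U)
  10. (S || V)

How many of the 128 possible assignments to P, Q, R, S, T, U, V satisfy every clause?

Split on S, then V.
  S=T, V=T: a clause becomes empty — 0.
  S=T, V=F: Q free; 7 ways for (P,R,T,U) × 2^1 = 14.
  S=F, V=T: a clause becomes empty — 0.
  S=F, V=F: a clause becomes empty — 0.
Total: 0 + 14 + 0 + 0 = 14.

14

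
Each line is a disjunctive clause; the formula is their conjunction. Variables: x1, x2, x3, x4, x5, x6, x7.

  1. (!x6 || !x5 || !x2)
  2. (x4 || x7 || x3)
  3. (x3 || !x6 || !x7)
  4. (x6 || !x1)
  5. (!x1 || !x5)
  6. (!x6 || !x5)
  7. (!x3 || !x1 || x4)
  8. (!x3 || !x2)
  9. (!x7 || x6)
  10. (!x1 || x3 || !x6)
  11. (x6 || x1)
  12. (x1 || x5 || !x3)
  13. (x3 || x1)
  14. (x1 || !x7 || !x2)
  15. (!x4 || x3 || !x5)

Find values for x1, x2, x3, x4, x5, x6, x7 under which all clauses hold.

x1 = True, x2 = False, x3 = True, x4 = True, x5 = False, x6 = True, x7 = True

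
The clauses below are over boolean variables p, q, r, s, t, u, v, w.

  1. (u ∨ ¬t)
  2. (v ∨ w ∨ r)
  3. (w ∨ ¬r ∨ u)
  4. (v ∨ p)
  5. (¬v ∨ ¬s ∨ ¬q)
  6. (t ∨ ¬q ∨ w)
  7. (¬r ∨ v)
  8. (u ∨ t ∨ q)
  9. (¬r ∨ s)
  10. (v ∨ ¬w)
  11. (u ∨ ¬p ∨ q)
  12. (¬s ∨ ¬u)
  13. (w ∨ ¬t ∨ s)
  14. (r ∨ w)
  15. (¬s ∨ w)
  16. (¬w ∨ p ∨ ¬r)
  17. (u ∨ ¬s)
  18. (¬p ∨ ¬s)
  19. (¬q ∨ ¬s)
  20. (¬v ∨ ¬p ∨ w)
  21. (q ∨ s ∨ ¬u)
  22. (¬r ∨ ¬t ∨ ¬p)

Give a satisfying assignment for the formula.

Branch on p: take p = False.
  then v is forced to True.
The remaining clauses are satisfied by q = True, r = False, s = False, t = True, u = True, w = True.
Check each clause:
  1. (¬t ∨ u) — u is true.
  2. (w ∨ r ∨ v) — w is true.
  3. (¬r ∨ w ∨ u) — w is true.
  4. (v ∨ p) — v is true.
  5. (¬q ∨ ¬v ∨ ¬s) — ¬s is true.
  6. (w ∨ ¬q ∨ t) — w is true.
  7. (¬r ∨ v) — ¬r is true.
  8. (t ∨ u ∨ q) — q is true.
  9. (s ∨ ¬r) — ¬r is true.
  10. (¬w ∨ v) — v is true.
  11. (u ∨ q ∨ ¬p) — q is true.
  12. (¬s ∨ ¬u) — ¬s is true.
  13. (s ∨ ¬t ∨ w) — w is true.
  14. (r ∨ w) — w is true.
  15. (¬s ∨ w) — w is true.
  16. (p ∨ ¬w ∨ ¬r) — ¬r is true.
  17. (¬s ∨ u) — ¬s is true.
  18. (¬s ∨ ¬p) — ¬s is true.
  19. (¬q ∨ ¬s) — ¬s is true.
  20. (¬p ∨ ¬v ∨ w) — w is true.
  21. (q ∨ ¬u ∨ s) — q is true.
  22. (¬t ∨ ¬p ∨ ¬r) — ¬r is true.

p = False, q = True, r = False, s = False, t = True, u = True, v = True, w = True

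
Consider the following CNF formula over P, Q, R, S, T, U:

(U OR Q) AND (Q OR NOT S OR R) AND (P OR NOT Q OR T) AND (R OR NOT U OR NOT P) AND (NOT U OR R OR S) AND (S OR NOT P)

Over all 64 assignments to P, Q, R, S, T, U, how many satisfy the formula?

Case analysis on P and Q:
  P=T, Q=T: T free; 3 ways for (R,S,U) × 2^1 = 6.
  P=T, Q=F: remaining (R,S,T,U) ∈ {(T,T,F,T); (T,T,T,T)} — 2.
  P=F, Q=T: 7 of the 16 assignments to (R,S,T,U) work.
  P=F, Q=F: remaining (R,S,T,U) ∈ {(T,F,F,T); (T,F,T,T); (T,T,F,T); (T,T,T,T)} — 4.
Total: 6 + 2 + 7 + 4 = 19.

19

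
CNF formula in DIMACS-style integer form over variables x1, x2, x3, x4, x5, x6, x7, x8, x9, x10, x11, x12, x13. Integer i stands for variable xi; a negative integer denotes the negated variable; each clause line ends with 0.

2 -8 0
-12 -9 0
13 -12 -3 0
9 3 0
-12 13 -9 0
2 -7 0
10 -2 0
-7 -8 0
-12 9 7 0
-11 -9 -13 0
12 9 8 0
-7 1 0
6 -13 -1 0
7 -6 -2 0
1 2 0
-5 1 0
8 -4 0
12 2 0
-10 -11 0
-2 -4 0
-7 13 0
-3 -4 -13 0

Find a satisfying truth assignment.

x1=False, x2=True, x3=True, x4=False, x5=False, x6=False, x7=False, x8=True, x9=False, x10=True, x11=False, x12=False, x13=False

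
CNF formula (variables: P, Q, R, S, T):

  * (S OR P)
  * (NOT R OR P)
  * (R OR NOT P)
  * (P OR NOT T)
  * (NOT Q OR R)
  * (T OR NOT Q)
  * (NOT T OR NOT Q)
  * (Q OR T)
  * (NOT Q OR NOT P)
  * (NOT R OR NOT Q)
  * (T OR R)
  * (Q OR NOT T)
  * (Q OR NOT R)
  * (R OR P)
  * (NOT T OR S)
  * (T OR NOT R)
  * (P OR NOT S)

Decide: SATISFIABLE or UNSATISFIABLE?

UNSATISFIABLE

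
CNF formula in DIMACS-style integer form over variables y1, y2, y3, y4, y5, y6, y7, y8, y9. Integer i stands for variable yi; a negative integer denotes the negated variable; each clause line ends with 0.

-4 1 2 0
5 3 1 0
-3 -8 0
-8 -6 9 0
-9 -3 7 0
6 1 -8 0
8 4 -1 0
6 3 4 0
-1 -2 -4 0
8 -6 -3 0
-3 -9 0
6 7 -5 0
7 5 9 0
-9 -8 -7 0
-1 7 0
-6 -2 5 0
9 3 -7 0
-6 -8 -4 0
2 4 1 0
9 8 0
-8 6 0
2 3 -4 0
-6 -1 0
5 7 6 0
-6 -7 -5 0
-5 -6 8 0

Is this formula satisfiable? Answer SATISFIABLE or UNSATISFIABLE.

SATISFIABLE

Branch on y1: take y1 = False.
Branch on y2: take y2 = True.
Branch on y3: take y3 = False.
  then y5 is forced to True.
The remaining clauses are satisfied by y4 = False, y6 = True, y7 = False, y8 = True, y9 = True.
So y1 = False  y2 = True  y3 = False  y4 = False  y5 = True  y6 = True  y7 = False  y8 = True  y9 = True is a satisfying assignment.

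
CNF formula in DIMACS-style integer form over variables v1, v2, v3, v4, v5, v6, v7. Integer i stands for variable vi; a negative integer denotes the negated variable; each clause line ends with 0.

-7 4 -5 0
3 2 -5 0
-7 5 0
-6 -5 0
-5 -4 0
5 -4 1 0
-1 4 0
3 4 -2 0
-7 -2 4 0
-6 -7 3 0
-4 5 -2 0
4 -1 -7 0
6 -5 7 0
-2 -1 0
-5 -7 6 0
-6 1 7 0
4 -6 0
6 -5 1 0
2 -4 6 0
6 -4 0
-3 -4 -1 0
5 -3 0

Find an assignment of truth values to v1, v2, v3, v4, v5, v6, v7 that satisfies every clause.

v1=0, v2=0, v3=0, v4=0, v5=0, v6=0, v7=0

Branch on v1: take v1 = False.
Set v2 = False and propagate.
The remaining clauses are satisfied by v3 = False, v4 = False, v5 = False, v6 = False, v7 = False.
Every clause has at least one true literal under this assignment.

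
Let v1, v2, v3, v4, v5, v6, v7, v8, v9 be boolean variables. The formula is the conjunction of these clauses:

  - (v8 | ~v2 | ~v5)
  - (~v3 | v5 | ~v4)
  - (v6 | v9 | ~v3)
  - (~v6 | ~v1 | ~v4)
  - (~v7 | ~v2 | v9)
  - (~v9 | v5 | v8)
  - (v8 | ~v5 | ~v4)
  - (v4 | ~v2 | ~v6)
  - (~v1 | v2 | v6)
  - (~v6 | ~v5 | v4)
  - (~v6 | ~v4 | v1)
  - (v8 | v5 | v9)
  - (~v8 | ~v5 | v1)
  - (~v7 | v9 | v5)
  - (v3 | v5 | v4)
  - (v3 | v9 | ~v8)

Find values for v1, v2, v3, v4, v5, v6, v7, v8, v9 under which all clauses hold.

v1=0, v2=0, v3=0, v4=0, v5=1, v6=0, v7=0, v8=0, v9=0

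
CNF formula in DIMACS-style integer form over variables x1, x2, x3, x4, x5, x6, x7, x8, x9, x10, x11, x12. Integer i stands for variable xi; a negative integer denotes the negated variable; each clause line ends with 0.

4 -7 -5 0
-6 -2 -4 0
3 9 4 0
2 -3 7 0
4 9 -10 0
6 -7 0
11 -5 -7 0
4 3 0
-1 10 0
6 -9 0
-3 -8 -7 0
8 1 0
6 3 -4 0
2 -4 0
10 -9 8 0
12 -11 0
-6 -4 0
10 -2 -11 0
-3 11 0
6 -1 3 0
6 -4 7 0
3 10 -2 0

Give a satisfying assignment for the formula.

x1 = True, x2 = True, x3 = True, x4 = False, x5 = False, x6 = True, x7 = True, x8 = False, x9 = True, x10 = True, x11 = True, x12 = True

Check each clause:
  1. (NOT x5 OR NOT x7 OR x4) — NOT x5 is true.
  2. (NOT x4 OR NOT x2 OR NOT x6) — NOT x4 is true.
  3. (x3 OR x9 OR x4) — x9 is true.
  4. (x2 OR x7 OR NOT x3) — x2 is true.
  5. (x4 OR x9 OR NOT x10) — x9 is true.
  6. (NOT x7 OR x6) — x6 is true.
  7. (NOT x7 OR x11 OR NOT x5) — x11 is true.
  8. (x3 OR x4) — x3 is true.
  9. (x10 OR NOT x1) — x10 is true.
  10. (x6 OR NOT x9) — x6 is true.
  11. (NOT x3 OR NOT x8 OR NOT x7) — NOT x8 is true.
  12. (x8 OR x1) — x1 is true.
  13. (NOT x4 OR x3 OR x6) — x3 is true.
  14. (x2 OR NOT x4) — x2 is true.
  15. (x8 OR x10 OR NOT x9) — x10 is true.
  16. (NOT x11 OR x12) — x12 is true.
  17. (NOT x6 OR NOT x4) — NOT x4 is true.
  18. (NOT x2 OR x10 OR NOT x11) — x10 is true.
  19. (x11 OR NOT x3) — x11 is true.
  20. (NOT x1 OR x3 OR x6) — x3 is true.
  21. (x6 OR NOT x4 OR x7) — NOT x4 is true.
  22. (x3 OR NOT x2 OR x10) — x10 is true.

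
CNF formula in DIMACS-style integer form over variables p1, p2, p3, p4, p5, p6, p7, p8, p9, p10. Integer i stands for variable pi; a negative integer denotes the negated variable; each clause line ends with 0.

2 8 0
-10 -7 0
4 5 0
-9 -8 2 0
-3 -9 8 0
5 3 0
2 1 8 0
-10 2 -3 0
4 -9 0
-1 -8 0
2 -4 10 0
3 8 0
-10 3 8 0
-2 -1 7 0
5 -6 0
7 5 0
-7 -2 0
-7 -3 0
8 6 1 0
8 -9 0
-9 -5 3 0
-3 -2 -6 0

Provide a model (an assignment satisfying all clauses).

Pure literal: p9 appears only negated; assign p9 = False.
Branch on p1: take p1 = False.
Try p2 = True.
  then p7 is forced to False.
  then p5 is forced to True.
Try p3 = False.
  then p8 is forced to True.
p4, p6, p10 are now unconstrained; take p4 = True, p6 = False, p10 = False.

p1 = F, p2 = T, p3 = F, p4 = T, p5 = T, p6 = F, p7 = F, p8 = T, p9 = F, p10 = F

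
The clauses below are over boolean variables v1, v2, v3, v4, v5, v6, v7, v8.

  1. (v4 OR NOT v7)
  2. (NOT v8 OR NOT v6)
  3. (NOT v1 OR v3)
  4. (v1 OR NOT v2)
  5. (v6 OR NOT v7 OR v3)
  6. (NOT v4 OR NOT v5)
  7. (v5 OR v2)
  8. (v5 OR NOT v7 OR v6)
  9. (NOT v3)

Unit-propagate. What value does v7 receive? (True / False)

False

(NOT v3) is a unit clause: v3 = False.
(v3 OR NOT v1): since v3 = False, the clause reduces to (NOT v1). v1 = False.
In (NOT v2 OR v1), v1 is now false; NOT v2 must hold, so v2 = False.
In (v2 OR v5), v2 is now false; v5 must hold, so v5 = True.
From (NOT v5 OR NOT v4) and v5 = True: v4 = False.
In (NOT v7 OR v4), v4 is now false; NOT v7 must hold, so v7 = False.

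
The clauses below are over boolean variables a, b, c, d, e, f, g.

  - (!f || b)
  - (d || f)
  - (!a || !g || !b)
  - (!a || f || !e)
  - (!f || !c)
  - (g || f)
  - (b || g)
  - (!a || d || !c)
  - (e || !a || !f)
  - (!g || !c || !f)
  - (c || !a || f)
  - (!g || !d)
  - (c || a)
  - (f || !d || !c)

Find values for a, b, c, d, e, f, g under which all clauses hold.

a=True  b=True  c=False  d=False  e=True  f=True  g=False

Branch on a: take a = True.
Set b = True and propagate.
  then g is forced to False.
  then f is forced to True.
  then c is forced to False.
  then e is forced to True.
d is now unconstrained; take d = False.
Every clause has at least one true literal under this assignment.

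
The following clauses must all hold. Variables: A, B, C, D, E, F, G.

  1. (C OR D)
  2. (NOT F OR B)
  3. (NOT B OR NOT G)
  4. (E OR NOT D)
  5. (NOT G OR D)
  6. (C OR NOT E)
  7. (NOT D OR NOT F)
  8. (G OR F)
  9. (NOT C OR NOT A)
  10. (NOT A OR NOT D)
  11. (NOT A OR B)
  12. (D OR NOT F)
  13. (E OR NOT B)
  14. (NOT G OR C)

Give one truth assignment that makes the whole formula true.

Pure literal: A appears only negated; assign A = False.
Branch on B: take B = False.
  then F is forced to False.
  then G is forced to True.
  then D is forced to True.
  then E is forced to True.
  then C is forced to True.

A = 0  B = 0  C = 1  D = 1  E = 1  F = 0  G = 1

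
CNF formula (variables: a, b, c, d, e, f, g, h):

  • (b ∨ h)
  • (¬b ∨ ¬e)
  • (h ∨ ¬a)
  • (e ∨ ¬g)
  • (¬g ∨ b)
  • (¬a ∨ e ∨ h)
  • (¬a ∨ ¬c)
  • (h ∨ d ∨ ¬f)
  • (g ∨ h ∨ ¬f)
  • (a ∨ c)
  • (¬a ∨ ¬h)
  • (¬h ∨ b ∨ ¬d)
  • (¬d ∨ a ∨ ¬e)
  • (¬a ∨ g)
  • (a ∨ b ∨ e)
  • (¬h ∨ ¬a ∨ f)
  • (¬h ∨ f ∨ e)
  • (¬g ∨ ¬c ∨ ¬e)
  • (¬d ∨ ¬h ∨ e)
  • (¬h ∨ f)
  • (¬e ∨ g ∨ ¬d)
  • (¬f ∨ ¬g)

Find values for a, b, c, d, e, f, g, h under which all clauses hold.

a=False, b=True, c=True, d=False, e=False, f=False, g=False, h=False

Try a = False.
  then c is forced to True.
Set b = True and propagate.
  then e is forced to False.
  then g is forced to False.
For the remaining variables, d = False, f = False, h = False works.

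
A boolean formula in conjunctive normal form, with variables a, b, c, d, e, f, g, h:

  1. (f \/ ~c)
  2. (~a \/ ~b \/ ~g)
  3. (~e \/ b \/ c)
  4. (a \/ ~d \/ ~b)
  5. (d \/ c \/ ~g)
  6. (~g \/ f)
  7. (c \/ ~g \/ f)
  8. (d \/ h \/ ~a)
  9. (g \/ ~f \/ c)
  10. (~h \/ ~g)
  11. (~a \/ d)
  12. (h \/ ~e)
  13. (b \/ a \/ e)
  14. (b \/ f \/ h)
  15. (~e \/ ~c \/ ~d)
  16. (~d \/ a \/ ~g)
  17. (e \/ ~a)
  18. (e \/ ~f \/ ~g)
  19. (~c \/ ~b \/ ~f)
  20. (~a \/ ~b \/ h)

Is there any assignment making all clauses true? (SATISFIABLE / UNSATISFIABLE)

SATISFIABLE

Branch on a: take a = False.
Set b = False and propagate.
  then e is forced to True.
  then c is forced to True.
  then f is forced to True.
  then h is forced to True.
  then g is forced to False.
  then d is forced to False.
Every clause has at least one true literal under this assignment.
So a=False, b=False, c=True, d=False, e=True, f=True, g=False, h=True is a satisfying assignment.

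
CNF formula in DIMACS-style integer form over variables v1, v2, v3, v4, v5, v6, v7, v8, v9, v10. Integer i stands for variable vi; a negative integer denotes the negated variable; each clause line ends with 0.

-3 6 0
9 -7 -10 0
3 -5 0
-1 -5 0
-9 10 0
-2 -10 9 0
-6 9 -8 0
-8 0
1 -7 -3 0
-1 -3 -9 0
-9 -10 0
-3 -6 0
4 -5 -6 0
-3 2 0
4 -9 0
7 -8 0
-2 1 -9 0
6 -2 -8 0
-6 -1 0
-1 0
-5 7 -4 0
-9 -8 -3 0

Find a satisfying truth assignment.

v1=F  v2=F  v3=F  v4=F  v5=F  v6=T  v7=T  v8=F  v9=F  v10=F

Check each clause:
  1. (!v3 || v6) — !v3 is true.
  2. (v9 || !v10 || !v7) — !v10 is true.
  3. (!v5 || v3) — !v5 is true.
  4. (!v1 || !v5) — !v5 is true.
  5. (v10 || !v9) — !v9 is true.
  6. (v9 || !v2 || !v10) — !v2 is true.
  7. (!v8 || !v6 || v9) — !v8 is true.
  8. (!v8) — !v8 is true.
  9. (v1 || !v3 || !v7) — !v3 is true.
  10. (!v1 || !v3 || !v9) — !v3 is true.
  11. (!v10 || !v9) — !v10 is true.
  12. (!v6 || !v3) — !v3 is true.
  13. (!v6 || v4 || !v5) — !v5 is true.
  14. (!v3 || v2) — !v3 is true.
  15. (!v9 || v4) — !v9 is true.
  16. (v7 || !v8) — !v8 is true.
  17. (v1 || !v2 || !v9) — !v2 is true.
  18. (!v8 || !v2 || v6) — !v8 is true.
  19. (!v1 || !v6) — !v1 is true.
  20. (!v1) — !v1 is true.
  21. (!v4 || !v5 || v7) — !v5 is true.
  22. (!v9 || !v3 || !v8) — !v8 is true.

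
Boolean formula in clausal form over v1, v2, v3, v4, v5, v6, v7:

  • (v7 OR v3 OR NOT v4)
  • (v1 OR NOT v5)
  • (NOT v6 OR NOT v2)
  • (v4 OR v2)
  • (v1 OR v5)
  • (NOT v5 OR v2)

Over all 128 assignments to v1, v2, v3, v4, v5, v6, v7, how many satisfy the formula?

20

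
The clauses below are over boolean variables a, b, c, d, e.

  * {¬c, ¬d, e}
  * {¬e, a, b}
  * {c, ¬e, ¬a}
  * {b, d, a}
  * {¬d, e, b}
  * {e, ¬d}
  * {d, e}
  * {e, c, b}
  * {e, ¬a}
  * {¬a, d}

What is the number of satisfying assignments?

6

Satisfying assignments:
  a=F b=T c=F d=F e=T
  a=F b=T c=F d=T e=T
  a=F b=T c=T d=F e=T
  a=F b=T c=T d=T e=T
  a=T b=F c=T d=T e=T
  a=T b=T c=T d=T e=T
That's 6 in total.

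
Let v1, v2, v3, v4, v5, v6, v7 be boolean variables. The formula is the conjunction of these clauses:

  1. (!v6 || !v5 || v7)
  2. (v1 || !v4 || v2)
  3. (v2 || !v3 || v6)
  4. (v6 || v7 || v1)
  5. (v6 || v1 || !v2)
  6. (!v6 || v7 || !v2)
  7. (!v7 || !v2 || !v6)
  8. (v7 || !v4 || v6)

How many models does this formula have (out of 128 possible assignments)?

Case analysis on v6 and v2:
  v6=T, v2=T: a clause becomes empty — 0.
  v6=T, v2=F: v3 free; 9 ways for (v1,v4,v5,v7) × 2^1 = 18.
  v6=F, v2=T: v3, v5 free; 3 ways for (v1,v4,v7) × 2^2 = 12.
  v6=F, v2=F: v5 free; 4 ways for (v1,v3,v4,v7) × 2^1 = 8.
Total: 0 + 18 + 12 + 8 = 38.

38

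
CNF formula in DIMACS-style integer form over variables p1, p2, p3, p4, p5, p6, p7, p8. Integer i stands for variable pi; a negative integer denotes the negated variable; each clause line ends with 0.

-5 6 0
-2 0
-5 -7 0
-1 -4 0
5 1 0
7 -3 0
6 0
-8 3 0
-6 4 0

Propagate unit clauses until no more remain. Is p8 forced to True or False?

(NOT p2) stands alone — p2 = False.
Unit clause (p6) sets p6 = True.
(p4 OR NOT p6): since p6 = True, the clause reduces to (p4). p4 = True.
From (NOT p1 OR NOT p4) and p4 = True: p1 = False.
In (p1 OR p5), p1 is now false; p5 must hold, so p5 = True.
(NOT p5 OR NOT p7): since p5 = True, the clause reduces to (NOT p7). p7 = False.
(p7 OR NOT p3) with p7 = False leaves only NOT p3, so p3 = False.
From (p3 OR NOT p8) and p3 = False: p8 = False.

False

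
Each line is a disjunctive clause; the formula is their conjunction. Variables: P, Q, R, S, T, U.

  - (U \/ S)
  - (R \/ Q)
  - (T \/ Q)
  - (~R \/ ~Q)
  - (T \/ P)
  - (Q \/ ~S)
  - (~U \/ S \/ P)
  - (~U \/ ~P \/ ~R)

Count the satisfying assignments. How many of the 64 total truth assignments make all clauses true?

8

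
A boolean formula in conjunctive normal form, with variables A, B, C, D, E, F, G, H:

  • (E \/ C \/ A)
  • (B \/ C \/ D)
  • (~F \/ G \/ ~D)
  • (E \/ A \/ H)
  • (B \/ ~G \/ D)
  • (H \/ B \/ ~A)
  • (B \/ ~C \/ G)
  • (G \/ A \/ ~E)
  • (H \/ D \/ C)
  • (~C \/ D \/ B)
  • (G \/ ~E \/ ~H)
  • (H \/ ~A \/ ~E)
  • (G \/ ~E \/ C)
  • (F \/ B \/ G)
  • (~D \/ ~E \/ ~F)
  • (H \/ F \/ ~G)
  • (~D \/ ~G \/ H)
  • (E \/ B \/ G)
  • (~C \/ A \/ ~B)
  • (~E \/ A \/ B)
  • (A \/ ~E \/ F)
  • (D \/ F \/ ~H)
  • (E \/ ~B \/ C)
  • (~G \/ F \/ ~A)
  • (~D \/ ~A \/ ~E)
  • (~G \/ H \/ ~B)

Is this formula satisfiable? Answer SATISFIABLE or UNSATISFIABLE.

Try A = False.
Try B = False.
  then E is forced to False.
  then C is forced to True.
  then H is forced to True.
  then G is forced to True.
  then D is forced to True.
F is now unconstrained; take F = True.
So A=0, B=0, C=1, D=1, E=0, F=1, G=1, H=1 is a satisfying assignment.

SATISFIABLE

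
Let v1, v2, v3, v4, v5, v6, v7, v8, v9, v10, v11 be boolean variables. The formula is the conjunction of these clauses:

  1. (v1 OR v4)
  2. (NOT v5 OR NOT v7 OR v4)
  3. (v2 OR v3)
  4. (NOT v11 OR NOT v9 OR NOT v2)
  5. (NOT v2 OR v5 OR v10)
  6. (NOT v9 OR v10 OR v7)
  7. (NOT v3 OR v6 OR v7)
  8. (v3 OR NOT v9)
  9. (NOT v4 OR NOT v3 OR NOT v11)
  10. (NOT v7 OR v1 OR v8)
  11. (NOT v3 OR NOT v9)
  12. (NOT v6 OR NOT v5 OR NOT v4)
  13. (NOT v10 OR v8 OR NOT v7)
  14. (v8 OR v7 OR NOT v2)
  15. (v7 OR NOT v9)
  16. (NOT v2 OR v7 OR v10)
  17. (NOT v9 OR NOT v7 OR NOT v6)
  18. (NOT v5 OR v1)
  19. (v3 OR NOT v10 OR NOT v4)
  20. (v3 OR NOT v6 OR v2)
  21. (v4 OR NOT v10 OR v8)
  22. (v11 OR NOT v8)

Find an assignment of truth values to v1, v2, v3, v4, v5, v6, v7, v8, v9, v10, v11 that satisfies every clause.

v1=True  v2=True  v3=False  v4=False  v5=False  v6=True  v7=False  v8=True  v9=False  v10=True  v11=True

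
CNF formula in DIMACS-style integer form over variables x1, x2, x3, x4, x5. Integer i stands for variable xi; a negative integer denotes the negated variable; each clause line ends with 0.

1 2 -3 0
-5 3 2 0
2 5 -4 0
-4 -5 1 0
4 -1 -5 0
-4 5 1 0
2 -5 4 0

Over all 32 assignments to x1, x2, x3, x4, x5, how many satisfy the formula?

Split on x5, then x4.
  x5=T, x4=T: remaining (x1,x2,x3) ∈ {(T,F,T); (T,T,F); (T,T,T)} — 3.
  x5=T, x4=F: remaining (x1,x2,x3) ∈ {(F,T,F); (F,T,T)} — 2.
  x5=F, x4=T: remaining (x1,x2,x3) ∈ {(T,T,F); (T,T,T)} — 2.
  x5=F, x4=F: 7 of the 8 assignments to (x1,x2,x3) work.
Total: 3 + 2 + 2 + 7 = 14.

14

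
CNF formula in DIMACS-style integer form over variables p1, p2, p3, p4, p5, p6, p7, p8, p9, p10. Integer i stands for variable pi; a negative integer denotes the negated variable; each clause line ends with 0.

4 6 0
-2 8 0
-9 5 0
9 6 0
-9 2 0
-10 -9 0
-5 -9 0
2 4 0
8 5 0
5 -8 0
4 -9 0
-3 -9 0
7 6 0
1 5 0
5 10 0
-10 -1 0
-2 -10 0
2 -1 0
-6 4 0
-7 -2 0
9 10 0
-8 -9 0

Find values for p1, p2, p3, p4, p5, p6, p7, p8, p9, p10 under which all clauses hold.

Pure literal: p3 appears only negated; assign p3 = False.
p4 occurs only positively in the remaining clauses — set p4 = True.
Try p1 = False.
  then p5 is forced to True.
  then p9 is forced to False.
  then p6 is forced to True.
  then p10 is forced to True.
  then p2 is forced to False.
p7, p8 are now unconstrained; take p7 = False, p8 = True.
Every clause has at least one true literal under this assignment.

p1=False, p2=False, p3=False, p4=True, p5=True, p6=True, p7=False, p8=True, p9=False, p10=True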